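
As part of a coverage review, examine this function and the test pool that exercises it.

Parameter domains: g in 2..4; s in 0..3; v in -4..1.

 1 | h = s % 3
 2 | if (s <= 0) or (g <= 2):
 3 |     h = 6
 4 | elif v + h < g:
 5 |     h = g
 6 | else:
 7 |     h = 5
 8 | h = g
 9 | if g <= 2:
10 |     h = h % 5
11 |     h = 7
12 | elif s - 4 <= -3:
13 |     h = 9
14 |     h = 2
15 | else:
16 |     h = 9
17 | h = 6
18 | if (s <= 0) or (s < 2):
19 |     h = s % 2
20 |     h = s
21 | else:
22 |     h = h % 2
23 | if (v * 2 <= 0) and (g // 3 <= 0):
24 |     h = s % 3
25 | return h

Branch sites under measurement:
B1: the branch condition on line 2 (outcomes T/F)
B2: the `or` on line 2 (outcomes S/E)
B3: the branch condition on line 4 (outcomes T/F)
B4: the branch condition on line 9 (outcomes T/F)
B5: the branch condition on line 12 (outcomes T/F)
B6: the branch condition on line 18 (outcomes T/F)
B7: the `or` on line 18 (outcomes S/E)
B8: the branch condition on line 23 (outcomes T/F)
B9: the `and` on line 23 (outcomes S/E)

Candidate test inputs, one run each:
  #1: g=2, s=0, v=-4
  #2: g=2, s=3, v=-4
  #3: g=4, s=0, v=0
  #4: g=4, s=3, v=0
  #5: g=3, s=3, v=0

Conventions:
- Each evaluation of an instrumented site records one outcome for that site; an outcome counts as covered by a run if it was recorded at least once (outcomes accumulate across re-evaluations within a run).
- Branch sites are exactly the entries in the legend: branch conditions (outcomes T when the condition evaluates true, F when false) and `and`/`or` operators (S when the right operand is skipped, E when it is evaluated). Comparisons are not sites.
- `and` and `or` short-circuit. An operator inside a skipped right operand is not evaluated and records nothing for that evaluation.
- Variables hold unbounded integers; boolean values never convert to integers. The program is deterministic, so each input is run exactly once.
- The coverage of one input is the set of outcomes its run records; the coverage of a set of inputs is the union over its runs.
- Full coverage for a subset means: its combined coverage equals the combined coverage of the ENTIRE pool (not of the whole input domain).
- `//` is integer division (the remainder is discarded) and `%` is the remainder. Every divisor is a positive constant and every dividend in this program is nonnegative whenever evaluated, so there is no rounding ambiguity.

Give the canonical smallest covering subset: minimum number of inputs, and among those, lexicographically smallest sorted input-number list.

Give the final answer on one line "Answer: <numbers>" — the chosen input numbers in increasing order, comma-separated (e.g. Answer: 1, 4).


run #1 (g=2, s=0, v=-4) runs B2->S, B1->T, B4->T, B7->S, B6->T, B9->E, B8->T; records B1=T, B2=S, B4=T, B6=T, B7=S, B8=T, B9=E
run #2 (g=2, s=3, v=-4) runs B2->E, B1->T, B4->T, B7->E, B6->F, B9->E, B8->T; records B1=T, B2=E, B4=T, B6=F, B7=E, B8=T, B9=E
run #3 (g=4, s=0, v=0) runs B2->S, B1->T, B4->F, B5->T, B7->S, B6->T, B9->E, B8->F; records B1=T, B2=S, B4=F, B5=T, B6=T, B7=S, B8=F, B9=E
run #4 (g=4, s=3, v=0) runs B2->E, B1->F, B3->T, B4->F, B5->F, B7->E, B6->F, B9->E, B8->F; records B1=F, B2=E, B3=T, B4=F, B5=F, B6=F, B7=E, B8=F, B9=E
run #5 (g=3, s=3, v=0) runs B2->E, B1->F, B3->T, B4->F, B5->F, B7->E, B6->F, B9->E, B8->F; records B1=F, B2=E, B3=T, B4=F, B5=F, B6=F, B7=E, B8=F, B9=E
the full pool covers 16 outcomes: B1=T, B1=F, B2=S, B2=E, B3=T, B4=T, B4=F, B5=T, B5=F, B6=T, B6=F, B7=S, B7=E, B8=T, B8=F, B9=E
no size-1 subset reaches all 16 outcomes (best union: 9/16)
no size-2 subset reaches all 16 outcomes (best union: 15/16)
inputs {1, 3, 4} (size 3) cover everything; no size-3 subset with a lexicographically smaller index list covers all 16
Answer: 1, 3, 4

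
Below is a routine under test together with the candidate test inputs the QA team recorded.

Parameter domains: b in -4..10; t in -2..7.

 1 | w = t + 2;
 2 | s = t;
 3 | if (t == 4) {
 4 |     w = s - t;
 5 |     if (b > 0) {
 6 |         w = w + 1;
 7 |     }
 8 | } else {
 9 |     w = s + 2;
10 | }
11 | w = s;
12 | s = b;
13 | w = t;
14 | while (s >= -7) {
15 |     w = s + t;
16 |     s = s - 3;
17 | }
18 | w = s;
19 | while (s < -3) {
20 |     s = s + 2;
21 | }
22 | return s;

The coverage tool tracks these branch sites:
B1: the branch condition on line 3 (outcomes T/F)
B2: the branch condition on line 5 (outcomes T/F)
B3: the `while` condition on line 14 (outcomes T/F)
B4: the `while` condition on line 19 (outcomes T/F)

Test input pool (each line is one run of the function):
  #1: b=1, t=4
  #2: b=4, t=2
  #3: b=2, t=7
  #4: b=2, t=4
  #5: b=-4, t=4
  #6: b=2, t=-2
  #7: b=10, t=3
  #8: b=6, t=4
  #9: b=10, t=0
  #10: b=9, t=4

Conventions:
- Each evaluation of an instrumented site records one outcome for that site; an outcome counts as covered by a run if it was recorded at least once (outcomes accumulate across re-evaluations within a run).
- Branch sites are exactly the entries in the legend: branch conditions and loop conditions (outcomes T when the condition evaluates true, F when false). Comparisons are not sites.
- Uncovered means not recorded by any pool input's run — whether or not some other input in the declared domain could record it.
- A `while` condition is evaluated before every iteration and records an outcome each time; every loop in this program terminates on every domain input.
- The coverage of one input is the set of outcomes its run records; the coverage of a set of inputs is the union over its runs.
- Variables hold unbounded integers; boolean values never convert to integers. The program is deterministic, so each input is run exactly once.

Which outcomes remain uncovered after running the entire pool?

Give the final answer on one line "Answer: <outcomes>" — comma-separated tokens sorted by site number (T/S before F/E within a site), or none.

input #1 (b=1, t=4): covers B1=T, B2=T, B3=T, B3=F, B4=T, B4=F
input #2 (b=4, t=2): covers B1=F, B3=T, B3=F, B4=T, B4=F
input #3 (b=2, t=7): covers B1=F, B3=T, B3=F, B4=T, B4=F
input #4 (b=2, t=4): covers B1=T, B2=T, B3=T, B3=F, B4=T, B4=F
input #5 (b=-4, t=4): covers B1=T, B2=F, B3=T, B3=F, B4=T, B4=F
input #6 (b=2, t=-2): covers B1=F, B3=T, B3=F, B4=T, B4=F
input #7 (b=10, t=3): covers B1=F, B3=T, B3=F, B4=T, B4=F
input #8 (b=6, t=4): covers B1=T, B2=T, B3=T, B3=F, B4=T, B4=F
input #9 (b=10, t=0): covers B1=F, B3=T, B3=F, B4=T, B4=F
input #10 (b=9, t=4): covers B1=T, B2=T, B3=T, B3=F, B4=T, B4=F
union over the pool: B1=T, B1=F, B2=T, B2=F, B3=T, B3=F, B4=T, B4=F
uncovered (0 of 8): none

Answer: none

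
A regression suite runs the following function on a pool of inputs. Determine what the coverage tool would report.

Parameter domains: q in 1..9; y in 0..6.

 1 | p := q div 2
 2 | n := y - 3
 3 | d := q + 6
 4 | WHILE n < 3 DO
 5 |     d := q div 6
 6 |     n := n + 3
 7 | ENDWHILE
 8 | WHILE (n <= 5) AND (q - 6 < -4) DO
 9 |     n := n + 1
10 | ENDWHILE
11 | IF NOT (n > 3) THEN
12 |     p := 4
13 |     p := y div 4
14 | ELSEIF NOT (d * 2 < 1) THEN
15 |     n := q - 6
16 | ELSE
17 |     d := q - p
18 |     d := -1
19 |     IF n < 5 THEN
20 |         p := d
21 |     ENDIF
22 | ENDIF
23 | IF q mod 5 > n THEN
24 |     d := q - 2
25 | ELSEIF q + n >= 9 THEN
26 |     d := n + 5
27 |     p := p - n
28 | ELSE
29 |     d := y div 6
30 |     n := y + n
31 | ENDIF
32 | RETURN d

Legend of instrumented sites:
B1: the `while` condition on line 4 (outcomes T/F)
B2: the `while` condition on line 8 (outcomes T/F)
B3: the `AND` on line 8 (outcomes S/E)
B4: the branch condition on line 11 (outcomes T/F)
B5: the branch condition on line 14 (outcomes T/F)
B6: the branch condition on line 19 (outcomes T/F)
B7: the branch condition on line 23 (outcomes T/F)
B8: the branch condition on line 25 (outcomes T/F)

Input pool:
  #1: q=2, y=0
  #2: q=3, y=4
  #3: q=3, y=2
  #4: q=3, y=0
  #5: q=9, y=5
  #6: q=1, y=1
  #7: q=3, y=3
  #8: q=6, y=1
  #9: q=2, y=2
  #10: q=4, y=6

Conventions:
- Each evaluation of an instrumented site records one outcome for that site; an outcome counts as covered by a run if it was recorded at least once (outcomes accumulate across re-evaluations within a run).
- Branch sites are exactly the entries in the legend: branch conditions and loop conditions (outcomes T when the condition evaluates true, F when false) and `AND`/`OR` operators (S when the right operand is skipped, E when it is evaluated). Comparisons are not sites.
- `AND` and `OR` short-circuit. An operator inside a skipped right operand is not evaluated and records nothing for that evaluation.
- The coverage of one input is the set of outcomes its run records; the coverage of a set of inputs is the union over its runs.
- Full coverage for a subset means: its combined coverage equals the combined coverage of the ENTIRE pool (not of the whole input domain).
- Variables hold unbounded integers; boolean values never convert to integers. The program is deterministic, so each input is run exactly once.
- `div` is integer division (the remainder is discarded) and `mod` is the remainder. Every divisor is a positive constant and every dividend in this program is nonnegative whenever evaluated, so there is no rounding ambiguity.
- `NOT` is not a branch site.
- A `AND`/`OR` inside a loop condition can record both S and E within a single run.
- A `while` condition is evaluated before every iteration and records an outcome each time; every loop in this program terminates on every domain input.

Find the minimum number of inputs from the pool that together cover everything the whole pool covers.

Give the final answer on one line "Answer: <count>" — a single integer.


input #1 (q=2, y=0): events B1->T, B1->T, B1->F, B3->E, B2->F, B4->T, B7->F, B8->F; covers B1=T, B1=F, B2=F, B3=E, B4=T, B7=F, B8=F
input #2 (q=3, y=4): events B1->T, B1->F, B3->E, B2->F, B4->F, B5->F, B6->T, B7->F, B8->F; covers B1=T, B1=F, B2=F, B3=E, B4=F, B5=F, B6=T, B7=F, B8=F
input #3 (q=3, y=2): events B1->T, B1->T, B1->F, B3->E, B2->F, B4->F, B5->F, B6->F, B7->F, B8->F; covers B1=T, B1=F, B2=F, B3=E, B4=F, B5=F, B6=F, B7=F, B8=F
input #4 (q=3, y=0): events B1->T, B1->T, B1->F, B3->E, B2->F, B4->T, B7->F, B8->F; covers B1=T, B1=F, B2=F, B3=E, B4=T, B7=F, B8=F
input #5 (q=9, y=5): events B1->T, B1->F, B3->E, B2->F, B4->F, B5->T, B7->T; covers B1=T, B1=F, B2=F, B3=E, B4=F, B5=T, B7=T
input #6 (q=1, y=1): events B1->T, B1->T, B1->F, B3->E, B2->T, B3->E, B2->T, B3->S, B2->F, B4->F, B5->F, B6->F, B7->F, B8->F; covers B1=T, B1=F, B2=T, B2=F, B3=S, B3=E, B4=F, B5=F, B6=F, B7=F, B8=F
input #7 (q=3, y=3): events B1->T, B1->F, B3->E, B2->F, B4->T, B7->F, B8->F; covers B1=T, B1=F, B2=F, B3=E, B4=T, B7=F, B8=F
input #8 (q=6, y=1): events B1->T, B1->T, B1->F, B3->E, B2->F, B4->F, B5->T, B7->T; covers B1=T, B1=F, B2=F, B3=E, B4=F, B5=T, B7=T
input #9 (q=2, y=2): events B1->T, B1->T, B1->F, B3->E, B2->F, B4->F, B5->F, B6->F, B7->F, B8->F; covers B1=T, B1=F, B2=F, B3=E, B4=F, B5=F, B6=F, B7=F, B8=F
input #10 (q=4, y=6): events B1->F, B3->E, B2->F, B4->T, B7->T; covers B1=F, B2=F, B3=E, B4=T, B7=T
the full pool covers 15 outcomes: B1=T, B1=F, B2=T, B2=F, B3=S, B3=E, B4=T, B4=F, B5=T, B5=F, B6=T, B6=F, B7=T, B7=F, B8=F
no size-1 subset reaches all 15 outcomes (best union: 11/15)
no size-2 subset reaches all 15 outcomes (best union: 13/15)
no size-3 subset reaches all 15 outcomes (best union: 14/15)
size 4: inputs {1, 2, 5, 6} cover all 15 outcomes, and no lexicographically smaller subset of this size does
Answer: 4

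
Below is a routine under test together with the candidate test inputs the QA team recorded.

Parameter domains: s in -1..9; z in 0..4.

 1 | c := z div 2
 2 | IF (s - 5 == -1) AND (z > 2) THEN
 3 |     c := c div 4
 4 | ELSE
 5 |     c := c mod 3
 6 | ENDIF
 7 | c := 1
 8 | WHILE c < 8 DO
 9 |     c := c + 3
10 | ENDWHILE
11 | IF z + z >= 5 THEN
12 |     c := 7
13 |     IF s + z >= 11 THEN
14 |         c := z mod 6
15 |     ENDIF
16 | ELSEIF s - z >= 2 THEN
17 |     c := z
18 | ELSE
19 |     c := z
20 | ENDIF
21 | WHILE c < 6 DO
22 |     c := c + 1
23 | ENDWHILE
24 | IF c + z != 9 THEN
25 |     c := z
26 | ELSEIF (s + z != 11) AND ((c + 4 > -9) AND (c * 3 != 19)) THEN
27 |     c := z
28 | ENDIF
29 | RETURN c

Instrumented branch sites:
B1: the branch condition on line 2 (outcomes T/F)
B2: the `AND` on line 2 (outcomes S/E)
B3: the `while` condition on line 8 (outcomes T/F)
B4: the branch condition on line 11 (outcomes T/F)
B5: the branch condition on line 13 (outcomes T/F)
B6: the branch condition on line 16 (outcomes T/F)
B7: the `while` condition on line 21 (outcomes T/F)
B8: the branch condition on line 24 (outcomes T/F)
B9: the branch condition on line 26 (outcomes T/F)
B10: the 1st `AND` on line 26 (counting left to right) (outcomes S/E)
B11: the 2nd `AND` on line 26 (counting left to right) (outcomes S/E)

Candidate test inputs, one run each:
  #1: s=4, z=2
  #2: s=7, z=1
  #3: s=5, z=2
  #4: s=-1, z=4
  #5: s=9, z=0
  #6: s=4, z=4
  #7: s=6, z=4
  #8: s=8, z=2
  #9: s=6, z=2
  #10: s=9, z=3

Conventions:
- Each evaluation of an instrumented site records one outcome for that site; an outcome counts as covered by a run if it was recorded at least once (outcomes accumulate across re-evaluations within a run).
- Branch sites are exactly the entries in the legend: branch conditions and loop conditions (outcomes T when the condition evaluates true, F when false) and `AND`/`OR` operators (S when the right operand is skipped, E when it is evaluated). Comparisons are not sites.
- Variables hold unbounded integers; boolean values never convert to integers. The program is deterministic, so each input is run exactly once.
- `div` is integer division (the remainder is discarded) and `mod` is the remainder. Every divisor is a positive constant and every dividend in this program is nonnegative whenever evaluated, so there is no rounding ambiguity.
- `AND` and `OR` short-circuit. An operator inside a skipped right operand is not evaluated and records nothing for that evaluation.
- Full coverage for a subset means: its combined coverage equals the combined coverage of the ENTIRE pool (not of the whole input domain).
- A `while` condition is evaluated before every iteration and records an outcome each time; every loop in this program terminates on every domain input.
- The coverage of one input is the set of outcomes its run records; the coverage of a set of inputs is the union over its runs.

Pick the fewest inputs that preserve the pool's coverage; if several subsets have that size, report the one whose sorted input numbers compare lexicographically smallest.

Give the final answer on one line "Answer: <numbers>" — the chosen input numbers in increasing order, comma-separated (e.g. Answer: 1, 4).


input #1 (s=4, z=2): events B2->E, B1->F, B3->T, B3->T, B3->T, B3->F, B4->F, B6->T, B7->T, B7->T, B7->T, B7->T, B7->F, B8->T; covers B1=F, B2=E, B3=T, B3=F, B4=F, B6=T, B7=T, B7=F, B8=T
input #2 (s=7, z=1): events B2->S, B1->F, B3->T, B3->T, B3->T, B3->F, B4->F, B6->T, B7->T, B7->T, B7->T, B7->T, B7->T, B7->F, ...; covers B1=F, B2=S, B3=T, B3=F, B4=F, B6=T, B7=T, B7=F, B8=T
input #3 (s=5, z=2): events B2->S, B1->F, B3->T, B3->T, B3->T, B3->F, B4->F, B6->T, B7->T, B7->T, B7->T, B7->T, B7->F, B8->T; covers B1=F, B2=S, B3=T, B3=F, B4=F, B6=T, B7=T, B7=F, B8=T
input #4 (s=-1, z=4): events B2->S, B1->F, B3->T, B3->T, B3->T, B3->F, B4->T, B5->F, B7->F, B8->T; covers B1=F, B2=S, B3=T, B3=F, B4=T, B5=F, B7=F, B8=T
input #5 (s=9, z=0): events B2->S, B1->F, B3->T, B3->T, B3->T, B3->F, B4->F, B6->T, B7->T, B7->T, B7->T, B7->T, B7->T, B7->T, ...; covers B1=F, B2=S, B3=T, B3=F, B4=F, B6=T, B7=T, B7=F, B8=T
input #6 (s=4, z=4): events B2->E, B1->T, B3->T, B3->T, B3->T, B3->F, B4->T, B5->F, B7->F, B8->T; covers B1=T, B2=E, B3=T, B3=F, B4=T, B5=F, B7=F, B8=T
input #7 (s=6, z=4): events B2->S, B1->F, B3->T, B3->T, B3->T, B3->F, B4->T, B5->F, B7->F, B8->T; covers B1=F, B2=S, B3=T, B3=F, B4=T, B5=F, B7=F, B8=T
input #8 (s=8, z=2): events B2->S, B1->F, B3->T, B3->T, B3->T, B3->F, B4->F, B6->T, B7->T, B7->T, B7->T, B7->T, B7->F, B8->T; covers B1=F, B2=S, B3=T, B3=F, B4=F, B6=T, B7=T, B7=F, B8=T
input #9 (s=6, z=2): events B2->S, B1->F, B3->T, B3->T, B3->T, B3->F, B4->F, B6->T, B7->T, B7->T, B7->T, B7->T, B7->F, B8->T; covers B1=F, B2=S, B3=T, B3=F, B4=F, B6=T, B7=T, B7=F, B8=T
input #10 (s=9, z=3): events B2->S, B1->F, B3->T, B3->T, B3->T, B3->F, B4->T, B5->T, B7->T, B7->T, B7->T, B7->F, B8->F, B10->E, ...; covers B1=F, B2=S, B3=T, B3=F, B4=T, B5=T, B7=T, B7=F, B8=F, B9=T, B10=E, B11=E
together the pool reaches 18 outcomes: B1=T, B1=F, B2=S, B2=E, B3=T, B3=F, B4=T, B4=F, B5=T, B5=F, B6=T, B7=T, B7=F, B8=T, B8=F, B9=T, B10=E, B11=E
size 1 is not enough: best union over all size-1 subsets is 12/18
size 2 is not enough: best union over all size-2 subsets is 16/18
at size 3, {1, 6, 10} reaches all 18 outcomes; every lexicographically earlier size-3 subset fails
Answer: 1, 6, 10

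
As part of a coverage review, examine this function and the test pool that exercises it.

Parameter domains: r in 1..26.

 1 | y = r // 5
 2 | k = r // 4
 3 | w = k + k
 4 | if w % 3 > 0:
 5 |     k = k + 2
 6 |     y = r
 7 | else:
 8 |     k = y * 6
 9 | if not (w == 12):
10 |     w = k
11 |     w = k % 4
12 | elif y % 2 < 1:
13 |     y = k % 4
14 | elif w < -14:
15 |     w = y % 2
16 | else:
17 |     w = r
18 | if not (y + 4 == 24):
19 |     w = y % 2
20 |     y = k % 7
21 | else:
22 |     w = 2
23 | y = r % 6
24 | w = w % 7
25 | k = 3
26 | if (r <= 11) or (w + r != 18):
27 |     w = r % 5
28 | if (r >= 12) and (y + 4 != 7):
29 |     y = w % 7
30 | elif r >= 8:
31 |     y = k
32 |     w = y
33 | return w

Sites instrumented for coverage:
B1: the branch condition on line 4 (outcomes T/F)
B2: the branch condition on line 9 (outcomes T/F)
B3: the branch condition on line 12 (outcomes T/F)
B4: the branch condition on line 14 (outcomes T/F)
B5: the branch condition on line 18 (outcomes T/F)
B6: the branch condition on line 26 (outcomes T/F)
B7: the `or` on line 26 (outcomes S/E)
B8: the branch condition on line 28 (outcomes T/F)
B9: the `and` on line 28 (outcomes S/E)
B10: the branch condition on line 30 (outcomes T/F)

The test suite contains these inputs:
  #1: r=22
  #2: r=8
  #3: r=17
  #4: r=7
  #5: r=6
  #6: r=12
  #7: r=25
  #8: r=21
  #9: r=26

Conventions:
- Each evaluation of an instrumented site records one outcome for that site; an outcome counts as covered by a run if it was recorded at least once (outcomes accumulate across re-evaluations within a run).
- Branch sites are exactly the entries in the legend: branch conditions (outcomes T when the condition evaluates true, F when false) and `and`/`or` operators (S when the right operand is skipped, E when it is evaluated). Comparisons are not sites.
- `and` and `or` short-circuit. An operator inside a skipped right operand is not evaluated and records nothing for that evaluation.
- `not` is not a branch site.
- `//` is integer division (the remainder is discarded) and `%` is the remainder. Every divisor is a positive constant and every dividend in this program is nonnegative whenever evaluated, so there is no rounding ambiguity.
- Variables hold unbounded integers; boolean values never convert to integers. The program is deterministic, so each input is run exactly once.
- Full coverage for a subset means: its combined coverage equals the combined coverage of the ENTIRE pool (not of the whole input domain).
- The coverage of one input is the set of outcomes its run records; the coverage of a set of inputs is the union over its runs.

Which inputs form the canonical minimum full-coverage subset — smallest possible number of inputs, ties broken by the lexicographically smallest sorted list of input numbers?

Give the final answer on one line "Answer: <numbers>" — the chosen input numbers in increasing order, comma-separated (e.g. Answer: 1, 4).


input #1, r=22: events B1->T, B2->T, B5->T, B7->E, B6->T, B9->E, B8->T; outcomes B1=T, B2=T, B5=T, B6=T, B7=E, B8=T, B9=E
input #2, r=8: events B1->T, B2->T, B5->T, B7->S, B6->T, B9->S, B8->F, B10->T; outcomes B1=T, B2=T, B5=T, B6=T, B7=S, B8=F, B9=S, B10=T
input #3, r=17: events B1->T, B2->T, B5->T, B7->E, B6->F, B9->E, B8->T; outcomes B1=T, B2=T, B5=T, B6=F, B7=E, B8=T, B9=E
input #4, r=7: events B1->T, B2->T, B5->T, B7->S, B6->T, B9->S, B8->F, B10->F; outcomes B1=T, B2=T, B5=T, B6=T, B7=S, B8=F, B9=S, B10=F
input #5, r=6: events B1->T, B2->T, B5->T, B7->S, B6->T, B9->S, B8->F, B10->F; outcomes B1=T, B2=T, B5=T, B6=T, B7=S, B8=F, B9=S, B10=F
input #6, r=12: events B1->F, B2->T, B5->T, B7->E, B6->T, B9->E, B8->T; outcomes B1=F, B2=T, B5=T, B6=T, B7=E, B8=T, B9=E
input #7, r=25: events B1->F, B2->F, B3->F, B4->F, B5->T, B7->E, B6->T, B9->E, B8->T; outcomes B1=F, B2=F, B3=F, B4=F, B5=T, B6=T, B7=E, B8=T, B9=E
input #8, r=21: events B1->T, B2->T, B5->T, B7->E, B6->T, B9->E, B8->F, B10->T; outcomes B1=T, B2=T, B5=T, B6=T, B7=E, B8=F, B9=E, B10=T
input #9, r=26: events B1->F, B2->F, B3->F, B4->F, B5->T, B7->E, B6->T, B9->E, B8->T; outcomes B1=F, B2=F, B3=F, B4=F, B5=T, B6=T, B7=E, B8=T, B9=E
pool-wide coverage (17 outcomes): B1=T, B1=F, B2=T, B2=F, B3=F, B4=F, B5=T, B6=T, B6=F, B7=S, B7=E, B8=T, B8=F, B9=S, B9=E, B10=T, B10=F
size 1 is not enough: best union over all size-1 subsets is 9/17
size 2 is not enough: best union over all size-2 subsets is 15/17
size 3 is not enough: best union over all size-3 subsets is 16/17
inputs {2, 3, 4, 7} (size 4) cover everything; no size-4 subset with a lexicographically smaller index list covers all 17
Answer: 2, 3, 4, 7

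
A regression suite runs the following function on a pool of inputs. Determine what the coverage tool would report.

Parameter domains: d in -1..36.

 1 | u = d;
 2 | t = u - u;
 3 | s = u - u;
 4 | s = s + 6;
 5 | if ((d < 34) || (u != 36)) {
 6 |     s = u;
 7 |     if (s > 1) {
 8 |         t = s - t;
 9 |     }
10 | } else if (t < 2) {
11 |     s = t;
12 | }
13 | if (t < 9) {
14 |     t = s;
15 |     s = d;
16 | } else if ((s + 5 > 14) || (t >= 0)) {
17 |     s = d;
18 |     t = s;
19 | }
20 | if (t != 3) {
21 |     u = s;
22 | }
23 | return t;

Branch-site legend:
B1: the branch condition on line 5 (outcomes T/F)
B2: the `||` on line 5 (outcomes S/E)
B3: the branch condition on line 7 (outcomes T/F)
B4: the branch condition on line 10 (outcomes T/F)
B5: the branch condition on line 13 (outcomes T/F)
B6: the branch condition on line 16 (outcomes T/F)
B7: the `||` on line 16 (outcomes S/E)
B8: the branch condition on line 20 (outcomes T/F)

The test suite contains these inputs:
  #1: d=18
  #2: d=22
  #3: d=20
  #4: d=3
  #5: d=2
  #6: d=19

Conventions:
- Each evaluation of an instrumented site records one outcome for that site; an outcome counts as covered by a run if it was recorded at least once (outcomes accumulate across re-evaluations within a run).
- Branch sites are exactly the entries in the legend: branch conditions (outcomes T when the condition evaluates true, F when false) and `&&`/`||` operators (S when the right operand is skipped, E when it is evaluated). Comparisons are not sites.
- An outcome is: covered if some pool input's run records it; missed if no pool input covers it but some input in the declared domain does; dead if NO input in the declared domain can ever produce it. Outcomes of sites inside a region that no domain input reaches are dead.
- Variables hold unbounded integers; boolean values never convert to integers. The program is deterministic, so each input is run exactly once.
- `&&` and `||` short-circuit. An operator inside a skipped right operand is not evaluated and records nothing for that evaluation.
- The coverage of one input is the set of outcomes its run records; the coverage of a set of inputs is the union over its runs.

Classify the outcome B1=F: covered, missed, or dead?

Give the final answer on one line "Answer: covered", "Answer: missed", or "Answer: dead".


no pool input records B1=F
but domain input (d=36) does record it -> reachable, so missed
Answer: missed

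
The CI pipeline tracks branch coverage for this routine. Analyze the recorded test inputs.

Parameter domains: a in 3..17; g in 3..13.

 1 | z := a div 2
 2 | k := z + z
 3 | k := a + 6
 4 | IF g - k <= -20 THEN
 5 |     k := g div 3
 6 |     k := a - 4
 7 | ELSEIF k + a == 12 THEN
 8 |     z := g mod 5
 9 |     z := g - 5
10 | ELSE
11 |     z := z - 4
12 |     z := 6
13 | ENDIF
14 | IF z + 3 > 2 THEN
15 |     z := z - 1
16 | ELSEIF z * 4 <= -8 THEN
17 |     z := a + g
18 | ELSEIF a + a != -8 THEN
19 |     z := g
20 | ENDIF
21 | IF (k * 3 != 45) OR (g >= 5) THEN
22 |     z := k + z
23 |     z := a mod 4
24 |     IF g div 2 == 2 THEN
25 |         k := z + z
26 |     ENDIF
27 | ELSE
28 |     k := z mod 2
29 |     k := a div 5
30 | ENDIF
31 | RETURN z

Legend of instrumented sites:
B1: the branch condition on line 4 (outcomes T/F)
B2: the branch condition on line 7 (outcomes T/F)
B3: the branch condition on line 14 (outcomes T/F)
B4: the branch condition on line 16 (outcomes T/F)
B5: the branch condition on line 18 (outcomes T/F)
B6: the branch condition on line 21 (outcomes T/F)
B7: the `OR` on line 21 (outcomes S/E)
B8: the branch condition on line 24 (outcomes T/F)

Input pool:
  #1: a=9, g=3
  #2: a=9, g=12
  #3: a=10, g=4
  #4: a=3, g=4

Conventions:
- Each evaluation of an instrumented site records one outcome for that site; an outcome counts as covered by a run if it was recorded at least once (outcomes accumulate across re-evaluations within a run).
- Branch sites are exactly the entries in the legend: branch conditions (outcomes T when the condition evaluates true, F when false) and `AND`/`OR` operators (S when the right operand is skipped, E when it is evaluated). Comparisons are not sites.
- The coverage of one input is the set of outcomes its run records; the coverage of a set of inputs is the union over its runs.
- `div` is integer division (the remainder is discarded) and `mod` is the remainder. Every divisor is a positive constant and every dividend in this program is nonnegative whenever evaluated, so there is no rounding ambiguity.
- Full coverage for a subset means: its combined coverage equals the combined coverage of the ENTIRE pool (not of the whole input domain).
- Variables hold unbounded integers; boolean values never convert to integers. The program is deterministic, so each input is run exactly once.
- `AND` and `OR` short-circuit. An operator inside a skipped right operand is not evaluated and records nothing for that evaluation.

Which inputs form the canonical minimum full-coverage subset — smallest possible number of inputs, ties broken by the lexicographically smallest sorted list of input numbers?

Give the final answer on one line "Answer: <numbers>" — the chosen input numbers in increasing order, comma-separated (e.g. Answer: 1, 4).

input #1, a=9, g=3: events B1->F, B2->F, B3->T, B7->E, B6->F; outcomes B1=F, B2=F, B3=T, B6=F, B7=E
input #2, a=9, g=12: events B1->F, B2->F, B3->T, B7->E, B6->T, B8->F; outcomes B1=F, B2=F, B3=T, B6=T, B7=E, B8=F
input #3, a=10, g=4: events B1->F, B2->F, B3->T, B7->S, B6->T, B8->T; outcomes B1=F, B2=F, B3=T, B6=T, B7=S, B8=T
input #4, a=3, g=4: events B1->F, B2->T, B3->F, B4->F, B5->T, B7->S, B6->T, B8->T; outcomes B1=F, B2=T, B3=F, B4=F, B5=T, B6=T, B7=S, B8=T
together the pool reaches 13 outcomes: B1=F, B2=T, B2=F, B3=T, B3=F, B4=F, B5=T, B6=T, B6=F, B7=S, B7=E, B8=T, B8=F
no size-1 subset reaches all 13 outcomes (best union: 8/13)
no size-2 subset reaches all 13 outcomes (best union: 12/13)
inputs {1, 2, 4} (size 3) cover everything; no size-3 subset with a lexicographically smaller index list covers all 13

Answer: 1, 2, 4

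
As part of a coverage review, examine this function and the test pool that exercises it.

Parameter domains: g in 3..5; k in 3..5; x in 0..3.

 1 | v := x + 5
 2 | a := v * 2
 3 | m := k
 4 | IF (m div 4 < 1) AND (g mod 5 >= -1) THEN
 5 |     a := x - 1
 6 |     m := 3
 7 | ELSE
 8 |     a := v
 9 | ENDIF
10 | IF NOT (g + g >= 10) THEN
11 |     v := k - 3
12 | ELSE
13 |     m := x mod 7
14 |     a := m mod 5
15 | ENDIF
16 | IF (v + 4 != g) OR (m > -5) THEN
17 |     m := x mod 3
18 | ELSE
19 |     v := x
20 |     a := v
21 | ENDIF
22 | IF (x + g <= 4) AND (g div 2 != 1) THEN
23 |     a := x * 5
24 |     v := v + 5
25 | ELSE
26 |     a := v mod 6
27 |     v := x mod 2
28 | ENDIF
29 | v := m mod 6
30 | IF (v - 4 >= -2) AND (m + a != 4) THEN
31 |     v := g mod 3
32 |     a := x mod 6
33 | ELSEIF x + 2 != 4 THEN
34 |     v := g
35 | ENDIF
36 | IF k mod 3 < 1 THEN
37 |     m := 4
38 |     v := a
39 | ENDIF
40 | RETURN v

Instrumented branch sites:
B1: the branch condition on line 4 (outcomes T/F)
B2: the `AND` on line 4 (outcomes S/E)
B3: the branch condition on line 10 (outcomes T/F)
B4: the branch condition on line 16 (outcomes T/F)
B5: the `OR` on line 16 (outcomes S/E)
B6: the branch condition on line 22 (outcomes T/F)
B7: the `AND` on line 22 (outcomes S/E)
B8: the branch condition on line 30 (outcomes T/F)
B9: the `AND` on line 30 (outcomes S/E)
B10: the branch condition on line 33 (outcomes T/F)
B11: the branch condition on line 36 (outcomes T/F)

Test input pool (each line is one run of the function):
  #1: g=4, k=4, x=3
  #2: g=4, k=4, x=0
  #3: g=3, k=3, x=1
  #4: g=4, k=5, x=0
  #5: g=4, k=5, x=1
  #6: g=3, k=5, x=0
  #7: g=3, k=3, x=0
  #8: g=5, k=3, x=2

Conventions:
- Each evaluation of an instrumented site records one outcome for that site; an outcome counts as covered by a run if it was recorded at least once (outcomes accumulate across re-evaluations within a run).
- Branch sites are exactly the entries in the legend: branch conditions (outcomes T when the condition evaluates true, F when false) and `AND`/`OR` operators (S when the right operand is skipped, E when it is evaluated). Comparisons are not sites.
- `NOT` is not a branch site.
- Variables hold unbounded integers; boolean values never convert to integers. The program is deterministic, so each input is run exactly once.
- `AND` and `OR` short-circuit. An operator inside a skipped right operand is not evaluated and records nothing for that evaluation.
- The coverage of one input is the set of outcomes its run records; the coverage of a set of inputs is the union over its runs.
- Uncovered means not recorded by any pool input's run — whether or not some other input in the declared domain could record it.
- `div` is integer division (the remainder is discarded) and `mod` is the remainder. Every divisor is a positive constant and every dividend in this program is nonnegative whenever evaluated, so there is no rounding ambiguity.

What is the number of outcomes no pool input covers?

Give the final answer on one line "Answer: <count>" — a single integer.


test 1 (g=4, k=4, x=3) fires B2->S, B1->F, B3->T, B5->S, B4->T, B7->S, B6->F, B9->S, B8->F, B10->T, B11->F; hits B1=F, B2=S, B3=T, B4=T, B5=S, B6=F, B7=S, B8=F, B9=S, B10=T, B11=F
test 2 (g=4, k=4, x=0) fires B2->S, B1->F, B3->T, B5->S, B4->T, B7->E, B6->T, B9->S, B8->F, B10->T, B11->F; hits B1=F, B2=S, B3=T, B4=T, B5=S, B6=T, B7=E, B8=F, B9=S, B10=T, B11=F
test 3 (g=3, k=3, x=1) fires B2->E, B1->T, B3->T, B5->S, B4->T, B7->E, B6->F, B9->S, B8->F, B10->T, B11->T; hits B1=T, B2=E, B3=T, B4=T, B5=S, B6=F, B7=E, B8=F, B9=S, B10=T, B11=T
test 4 (g=4, k=5, x=0) fires B2->S, B1->F, B3->T, B5->S, B4->T, B7->E, B6->T, B9->S, B8->F, B10->T, B11->F; hits B1=F, B2=S, B3=T, B4=T, B5=S, B6=T, B7=E, B8=F, B9=S, B10=T, B11=F
test 5 (g=4, k=5, x=1) fires B2->S, B1->F, B3->T, B5->S, B4->T, B7->S, B6->F, B9->S, B8->F, B10->T, B11->F; hits B1=F, B2=S, B3=T, B4=T, B5=S, B6=F, B7=S, B8=F, B9=S, B10=T, B11=F
test 6 (g=3, k=5, x=0) fires B2->S, B1->F, B3->T, B5->S, B4->T, B7->E, B6->F, B9->S, B8->F, B10->T, B11->F; hits B1=F, B2=S, B3=T, B4=T, B5=S, B6=F, B7=E, B8=F, B9=S, B10=T, B11=F
test 7 (g=3, k=3, x=0) fires B2->E, B1->T, B3->T, B5->S, B4->T, B7->E, B6->F, B9->S, B8->F, B10->T, B11->T; hits B1=T, B2=E, B3=T, B4=T, B5=S, B6=F, B7=E, B8=F, B9=S, B10=T, B11=T
test 8 (g=5, k=3, x=2) fires B2->E, B1->T, B3->F, B5->S, B4->T, B7->S, B6->F, B9->E, B8->T, B11->T; hits B1=T, B2=E, B3=F, B4=T, B5=S, B6=F, B7=S, B8=T, B9=E, B11=T
union over the pool: B1=T, B1=F, B2=S, B2=E, B3=T, B3=F, B4=T, B5=S, B6=T, B6=F, B7=S, B7=E, B8=T, B8=F, B9=S, B9=E, B10=T, B11=T, B11=F
uncovered (3 of 22): B4=F, B5=E, B10=F
Answer: 3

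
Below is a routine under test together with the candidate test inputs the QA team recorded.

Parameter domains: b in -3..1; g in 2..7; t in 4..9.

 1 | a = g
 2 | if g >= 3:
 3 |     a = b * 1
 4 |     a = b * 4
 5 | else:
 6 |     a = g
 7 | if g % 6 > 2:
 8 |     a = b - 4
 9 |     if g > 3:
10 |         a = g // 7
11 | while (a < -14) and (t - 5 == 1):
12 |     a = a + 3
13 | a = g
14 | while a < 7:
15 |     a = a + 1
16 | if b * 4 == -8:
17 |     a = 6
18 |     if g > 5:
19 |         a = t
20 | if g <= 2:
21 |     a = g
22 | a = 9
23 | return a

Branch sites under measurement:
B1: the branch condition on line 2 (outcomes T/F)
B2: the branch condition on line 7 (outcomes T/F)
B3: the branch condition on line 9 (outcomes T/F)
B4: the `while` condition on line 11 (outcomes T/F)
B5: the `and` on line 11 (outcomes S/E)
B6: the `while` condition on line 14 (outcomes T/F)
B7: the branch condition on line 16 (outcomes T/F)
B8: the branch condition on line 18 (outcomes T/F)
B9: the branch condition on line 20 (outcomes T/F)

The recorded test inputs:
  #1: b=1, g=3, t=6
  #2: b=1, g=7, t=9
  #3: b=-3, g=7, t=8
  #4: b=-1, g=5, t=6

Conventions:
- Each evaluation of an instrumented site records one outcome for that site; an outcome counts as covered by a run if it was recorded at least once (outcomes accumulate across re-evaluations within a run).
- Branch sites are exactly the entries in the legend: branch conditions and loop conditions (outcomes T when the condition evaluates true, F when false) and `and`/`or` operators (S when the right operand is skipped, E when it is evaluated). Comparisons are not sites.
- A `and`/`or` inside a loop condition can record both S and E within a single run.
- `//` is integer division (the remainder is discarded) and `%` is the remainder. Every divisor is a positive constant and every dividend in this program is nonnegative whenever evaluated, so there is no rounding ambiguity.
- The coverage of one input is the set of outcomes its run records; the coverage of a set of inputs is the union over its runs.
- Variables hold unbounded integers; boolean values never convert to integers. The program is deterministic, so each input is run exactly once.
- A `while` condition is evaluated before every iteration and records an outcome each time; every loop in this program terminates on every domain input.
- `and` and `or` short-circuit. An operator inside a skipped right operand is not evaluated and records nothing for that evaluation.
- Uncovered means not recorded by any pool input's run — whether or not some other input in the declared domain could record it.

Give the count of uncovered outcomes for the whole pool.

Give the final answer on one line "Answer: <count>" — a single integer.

#1 (b=1, g=3, t=6) -> covered: B1=T, B2=T, B3=F, B4=F, B5=S, B6=T, B6=F, B7=F, B9=F
#2 (b=1, g=7, t=9) -> covered: B1=T, B2=F, B4=F, B5=S, B6=F, B7=F, B9=F
#3 (b=-3, g=7, t=8) -> covered: B1=T, B2=F, B4=F, B5=S, B6=F, B7=F, B9=F
#4 (b=-1, g=5, t=6) -> covered: B1=T, B2=T, B3=T, B4=F, B5=S, B6=T, B6=F, B7=F, B9=F
union over the pool: B1=T, B2=T, B2=F, B3=T, B3=F, B4=F, B5=S, B6=T, B6=F, B7=F, B9=F
uncovered (7 of 18): B1=F, B4=T, B5=E, B7=T, B8=T, B8=F, B9=T

Answer: 7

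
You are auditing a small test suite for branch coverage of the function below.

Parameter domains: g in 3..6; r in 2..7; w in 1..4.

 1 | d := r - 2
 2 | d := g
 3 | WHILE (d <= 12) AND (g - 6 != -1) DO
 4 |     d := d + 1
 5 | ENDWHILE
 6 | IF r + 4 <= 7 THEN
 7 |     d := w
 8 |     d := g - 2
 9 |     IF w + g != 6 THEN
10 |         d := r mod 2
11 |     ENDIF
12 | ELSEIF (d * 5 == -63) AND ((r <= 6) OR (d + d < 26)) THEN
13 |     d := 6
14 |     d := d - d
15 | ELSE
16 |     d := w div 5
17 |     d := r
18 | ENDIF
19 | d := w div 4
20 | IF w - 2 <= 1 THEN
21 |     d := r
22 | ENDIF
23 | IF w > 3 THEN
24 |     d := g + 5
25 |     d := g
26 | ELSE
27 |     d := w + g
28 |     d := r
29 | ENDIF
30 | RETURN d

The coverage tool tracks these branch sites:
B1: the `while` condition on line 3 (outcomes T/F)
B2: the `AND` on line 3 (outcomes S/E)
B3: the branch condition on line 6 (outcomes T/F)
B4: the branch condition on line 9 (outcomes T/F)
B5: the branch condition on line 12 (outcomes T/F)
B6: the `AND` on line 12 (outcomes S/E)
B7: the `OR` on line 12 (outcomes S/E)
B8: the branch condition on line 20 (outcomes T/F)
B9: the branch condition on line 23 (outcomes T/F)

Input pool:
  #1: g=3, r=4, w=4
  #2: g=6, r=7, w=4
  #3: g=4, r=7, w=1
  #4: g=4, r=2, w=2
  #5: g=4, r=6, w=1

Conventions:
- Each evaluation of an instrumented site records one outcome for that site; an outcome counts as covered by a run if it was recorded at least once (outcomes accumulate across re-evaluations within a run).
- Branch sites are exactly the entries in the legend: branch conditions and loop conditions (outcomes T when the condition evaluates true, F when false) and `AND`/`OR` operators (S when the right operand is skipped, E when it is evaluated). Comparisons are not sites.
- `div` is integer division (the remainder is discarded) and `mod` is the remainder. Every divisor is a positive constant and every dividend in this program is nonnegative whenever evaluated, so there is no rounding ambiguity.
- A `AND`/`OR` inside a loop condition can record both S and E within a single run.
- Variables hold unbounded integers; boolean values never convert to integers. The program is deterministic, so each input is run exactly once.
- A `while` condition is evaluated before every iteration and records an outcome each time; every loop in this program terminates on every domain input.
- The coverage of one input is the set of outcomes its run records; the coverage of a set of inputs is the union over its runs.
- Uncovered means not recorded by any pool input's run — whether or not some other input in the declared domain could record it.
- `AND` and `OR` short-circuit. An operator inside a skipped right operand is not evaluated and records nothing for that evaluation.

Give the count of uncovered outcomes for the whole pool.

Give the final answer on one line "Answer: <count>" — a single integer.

run #1 (g=3, r=4, w=4) runs B2->E, B1->T, B2->E, B1->T, B2->E, B1->T, B2->E, B1->T, B2->E, B1->T, B2->E, B1->T, B2->E, B1->T, ...; records B1=T, B1=F, B2=S, B2=E, B3=F, B5=F, B6=S, B8=F, B9=T
run #2 (g=6, r=7, w=4) runs B2->E, B1->T, B2->E, B1->T, B2->E, B1->T, B2->E, B1->T, B2->E, B1->T, B2->E, B1->T, B2->E, B1->T, ...; records B1=T, B1=F, B2=S, B2=E, B3=F, B5=F, B6=S, B8=F, B9=T
run #3 (g=4, r=7, w=1) runs B2->E, B1->T, B2->E, B1->T, B2->E, B1->T, B2->E, B1->T, B2->E, B1->T, B2->E, B1->T, B2->E, B1->T, ...; records B1=T, B1=F, B2=S, B2=E, B3=F, B5=F, B6=S, B8=T, B9=F
run #4 (g=4, r=2, w=2) runs B2->E, B1->T, B2->E, B1->T, B2->E, B1->T, B2->E, B1->T, B2->E, B1->T, B2->E, B1->T, B2->E, B1->T, ...; records B1=T, B1=F, B2=S, B2=E, B3=T, B4=F, B8=T, B9=F
run #5 (g=4, r=6, w=1) runs B2->E, B1->T, B2->E, B1->T, B2->E, B1->T, B2->E, B1->T, B2->E, B1->T, B2->E, B1->T, B2->E, B1->T, ...; records B1=T, B1=F, B2=S, B2=E, B3=F, B5=F, B6=S, B8=T, B9=F
union over the pool: B1=T, B1=F, B2=S, B2=E, B3=T, B3=F, B4=F, B5=F, B6=S, B8=T, B8=F, B9=T, B9=F
uncovered (5 of 18): B4=T, B5=T, B6=E, B7=S, B7=E

Answer: 5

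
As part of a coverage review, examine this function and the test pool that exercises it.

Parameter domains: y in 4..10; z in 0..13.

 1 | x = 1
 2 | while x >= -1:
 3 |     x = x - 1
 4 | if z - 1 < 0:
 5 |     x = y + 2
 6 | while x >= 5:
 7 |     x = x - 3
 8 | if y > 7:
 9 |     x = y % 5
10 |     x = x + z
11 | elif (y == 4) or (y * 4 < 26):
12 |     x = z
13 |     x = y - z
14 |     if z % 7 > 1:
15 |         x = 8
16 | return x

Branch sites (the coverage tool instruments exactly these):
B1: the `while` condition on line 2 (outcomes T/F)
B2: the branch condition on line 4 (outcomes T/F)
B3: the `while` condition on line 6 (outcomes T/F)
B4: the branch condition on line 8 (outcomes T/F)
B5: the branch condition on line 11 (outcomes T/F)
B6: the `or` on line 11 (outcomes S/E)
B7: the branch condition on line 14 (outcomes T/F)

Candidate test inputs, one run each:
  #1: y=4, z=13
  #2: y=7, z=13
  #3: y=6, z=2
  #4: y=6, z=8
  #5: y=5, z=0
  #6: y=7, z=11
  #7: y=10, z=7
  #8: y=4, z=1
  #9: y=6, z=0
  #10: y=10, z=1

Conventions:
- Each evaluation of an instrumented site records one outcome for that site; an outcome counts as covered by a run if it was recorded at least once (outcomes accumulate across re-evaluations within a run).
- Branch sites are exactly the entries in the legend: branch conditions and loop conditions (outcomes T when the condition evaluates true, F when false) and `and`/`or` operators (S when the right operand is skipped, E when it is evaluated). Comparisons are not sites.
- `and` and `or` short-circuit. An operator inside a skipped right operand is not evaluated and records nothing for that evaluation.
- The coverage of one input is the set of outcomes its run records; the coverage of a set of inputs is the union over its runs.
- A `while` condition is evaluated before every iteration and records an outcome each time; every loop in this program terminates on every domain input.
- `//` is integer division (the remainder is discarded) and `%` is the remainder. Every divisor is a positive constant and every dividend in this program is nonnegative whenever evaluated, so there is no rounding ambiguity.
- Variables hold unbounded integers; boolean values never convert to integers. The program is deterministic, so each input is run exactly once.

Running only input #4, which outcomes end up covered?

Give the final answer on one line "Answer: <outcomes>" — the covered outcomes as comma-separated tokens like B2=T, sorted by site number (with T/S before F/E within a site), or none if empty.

Simulating input #4 (y=6, z=8) step by step:
  B1->T, B1->T, B1->T, B1->F, B2->F, B3->F, B4->F, B6->E, B5->T, B7->F
distinct outcomes covered: B1=T, B1=F, B2=F, B3=F, B4=F, B5=T, B6=E, B7=F

Answer: B1=T, B1=F, B2=F, B3=F, B4=F, B5=T, B6=E, B7=F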